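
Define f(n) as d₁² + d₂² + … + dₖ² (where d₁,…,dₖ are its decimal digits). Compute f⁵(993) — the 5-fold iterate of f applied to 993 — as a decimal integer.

993 → 9² + 9² + 3² = 81 + 81 + 9 = 171
171 → 1² + 7² + 1² = 1 + 49 + 1 = 51
51 → 5² + 1² = 25 + 1 = 26
26 → 2² + 6² = 4 + 36 = 40
40 → 4² + 0² = 16 + 0 = 16

16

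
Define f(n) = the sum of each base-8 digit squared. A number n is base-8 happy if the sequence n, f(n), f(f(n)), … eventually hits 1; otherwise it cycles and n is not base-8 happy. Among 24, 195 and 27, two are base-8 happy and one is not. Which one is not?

24

24: 24 → 9 → 2 → 4 → 16 → 4  — repeats 4 (not base-8 happy)
195: 195 → 18 → 8 → 1  — reaches 1 (base-8 happy)
27: 27 → 18 → 8 → 1  — reaches 1 (base-8 happy)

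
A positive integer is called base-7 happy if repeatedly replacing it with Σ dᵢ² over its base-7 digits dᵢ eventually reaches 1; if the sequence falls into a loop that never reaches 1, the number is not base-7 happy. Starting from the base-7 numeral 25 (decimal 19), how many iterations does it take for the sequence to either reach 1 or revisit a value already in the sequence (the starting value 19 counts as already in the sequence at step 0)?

19 = (2,5)_7 → 2² + 5² = 4 + 25 = 29
29 = (4,1)_7 → 4² + 1² = 16 + 1 = 17
17 = (2,3)_7 → 2² + 3² = 4 + 9 = 13
13 = (1,6)_7 → 1² + 6² = 1 + 36 = 37
37 = (5,2)_7 → 5² + 2² = 25 + 4 = 29  — 29 repeats.
That took 5 steps.

5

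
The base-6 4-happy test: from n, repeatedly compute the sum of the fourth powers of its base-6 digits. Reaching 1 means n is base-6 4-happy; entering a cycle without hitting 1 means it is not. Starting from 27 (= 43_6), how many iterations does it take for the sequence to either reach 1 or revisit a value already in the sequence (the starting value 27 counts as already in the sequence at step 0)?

12

27 = (4,3)_6 → 337
337 = (1,3,2,1)_6 → 99
99 = (2,4,3)_6 → 353
353 = (1,3,4,5)_6 → 963
963 = (4,2,4,3)_6 → 609
609 = (2,4,5,3)_6 → 978
978 = (4,3,1,0)_6 → 338
338 = (1,3,2,2)_6 → 114
114 = (3,1,0)_6 → 82
82 = (2,1,4)_6 → 273
273 = (1,1,3,3)_6 → 164
164 = (4,3,2)_6 → 353  — 353 repeats.
That took 12 steps.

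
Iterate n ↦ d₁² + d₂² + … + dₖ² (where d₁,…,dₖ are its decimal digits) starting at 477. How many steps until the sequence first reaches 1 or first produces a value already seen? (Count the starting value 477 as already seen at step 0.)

477 → 114
114 → 18
18 → 65
65 → 61
61 → 37
37 → 58
58 → 89
89 → 145
145 → 42
42 → 20
20 → 4
4 → 16
16 → 37  — 37 repeats.
That took 13 steps.

13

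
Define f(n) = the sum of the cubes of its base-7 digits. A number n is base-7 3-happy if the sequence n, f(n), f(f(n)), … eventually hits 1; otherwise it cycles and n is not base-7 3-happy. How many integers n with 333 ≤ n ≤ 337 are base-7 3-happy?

1

333: 333 → 405 → 219 → 99 → 9 → 9  — not base-7 3-happy
334: 334 → 466 → 100 → 16 → 16  — not base-7 3-happy
335: 335 → 557 → 137 → 197 → 65 → 17 → 35 → 125 → 251 → 341 → 557  — not base-7 3-happy
336: 336 → 432 → 252 → 126 → 72 → 36 → 126  — not base-7 3-happy
337: 337 → 433 → 343 → 1  — base-7 3-happy
base-7 3-happy: 337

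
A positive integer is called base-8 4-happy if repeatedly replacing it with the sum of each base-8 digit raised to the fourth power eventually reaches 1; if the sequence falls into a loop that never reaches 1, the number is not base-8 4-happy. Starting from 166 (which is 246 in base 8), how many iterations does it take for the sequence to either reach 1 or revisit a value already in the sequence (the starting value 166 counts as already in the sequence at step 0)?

166 = (2,4,6)_8 → 1568
1568 = (3,0,4,0)_8 → 337
337 = (5,2,1)_8 → 642
642 = (1,2,0,2)_8 → 33
33 = (4,1)_8 → 257
257 = (4,0,1)_8 → 257  — 257 repeats.
That took 6 steps.

6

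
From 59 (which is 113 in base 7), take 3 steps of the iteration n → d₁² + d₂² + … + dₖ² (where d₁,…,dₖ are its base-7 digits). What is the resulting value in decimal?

13

59 = (1,1,3)_7 → 1² + 1² + 3² = 1 + 1 + 9 = 11
11 = (1,4)_7 → 1² + 4² = 1 + 16 = 17
17 = (2,3)_7 → 2² + 3² = 4 + 9 = 13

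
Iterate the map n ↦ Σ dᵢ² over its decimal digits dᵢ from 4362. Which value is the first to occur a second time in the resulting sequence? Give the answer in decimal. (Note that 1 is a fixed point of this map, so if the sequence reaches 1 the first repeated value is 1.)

4362 → 4² + 3² + 6² + 2² = 16 + 9 + 36 + 4 = 65
65 → 6² + 5² = 36 + 25 = 61
61 → 6² + 1² = 36 + 1 = 37
37 → 3² + 7² = 9 + 49 = 58
58 → 5² + 8² = 25 + 64 = 89
89 → 8² + 9² = 64 + 81 = 145
145 → 1² + 4² + 5² = 1 + 16 + 25 = 42
42 → 4² + 2² = 16 + 4 = 20
20 → 2² + 0² = 4 + 0 = 4
4 → 4² = 16
16 → 1² + 6² = 1 + 36 = 37  — 37 already appeared earlier.

37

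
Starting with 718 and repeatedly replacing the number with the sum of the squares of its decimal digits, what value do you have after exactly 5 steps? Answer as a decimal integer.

718 → 7² + 1² + 8² = 114
114 → 1² + 1² + 4² = 18
18 → 1² + 8² = 65
65 → 6² + 5² = 61
61 → 6² + 1² = 37

37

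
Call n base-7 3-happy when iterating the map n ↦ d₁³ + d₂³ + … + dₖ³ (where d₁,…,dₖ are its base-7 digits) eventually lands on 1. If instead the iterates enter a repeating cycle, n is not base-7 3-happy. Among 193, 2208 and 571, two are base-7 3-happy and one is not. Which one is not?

193: 193 → 307 → 433 → 343 → 1  — reaches 1 (base-7 3-happy)
2208: 2208 → 270 → 216 → 288 → 342 → 648 → 282 → 258 → 342  — repeats 342 (not base-7 3-happy)
571: 571 → 193 → 307 → 433 → 343 → 1  — reaches 1 (base-7 3-happy)

2208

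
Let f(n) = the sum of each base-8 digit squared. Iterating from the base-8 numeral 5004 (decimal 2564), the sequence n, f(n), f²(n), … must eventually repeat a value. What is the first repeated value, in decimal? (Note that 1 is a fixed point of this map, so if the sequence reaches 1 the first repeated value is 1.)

26

2564 = (5,0,0,4)_8 → 5² + 0² + 0² + 4² = 41
41 = (5,1)_8 → 5² + 1² = 26
26 = (3,2)_8 → 3² + 2² = 13
13 = (1,5)_8 → 1² + 5² = 26  — 26 already appeared earlier.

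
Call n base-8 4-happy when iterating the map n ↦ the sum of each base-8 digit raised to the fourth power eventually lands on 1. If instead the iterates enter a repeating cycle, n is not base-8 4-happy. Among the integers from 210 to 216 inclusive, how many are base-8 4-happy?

1

210: 210 → 113 → 1298 → 304 → 1552 → 97 → 258 → 272 → 272  — not base-8 4-happy
211: 211 → 178 → 1328 → 1568 → 337 → 642 → 33 → 257 → 257  — not base-8 4-happy
212: 212 → 353 → 882 → 1938 → 1409 → 1313 → 529 → 18 → 32 → 256 → 256  — not base-8 4-happy
213: 213 → 722 → 114 → 1313 → 529 → 18 → 32 → 256 → 256  — not base-8 4-happy
214: 214 → 1393 → 1938 → 1409 → 1313 → 529 → 18 → 32 → 256 → 256  — not base-8 4-happy
215: 215 → 2498 → 2673 → 1923 → 1458 → 2624 → 626 → 1314 → 544 → 257 → 257  — not base-8 4-happy
216: 216 → 162 → 288 → 512 → 1  — base-8 4-happy
base-8 4-happy: 216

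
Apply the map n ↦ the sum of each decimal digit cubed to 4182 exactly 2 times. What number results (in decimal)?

4182 → 4³ + 1³ + 8³ + 2³ = 585
585 → 5³ + 8³ + 5³ = 762

762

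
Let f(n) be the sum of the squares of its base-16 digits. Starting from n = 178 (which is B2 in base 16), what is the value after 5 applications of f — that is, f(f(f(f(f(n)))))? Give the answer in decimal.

200

178 = (11,2)_16 → 11² + 2² = 125
125 = (7,13)_16 → 7² + 13² = 218
218 = (13,10)_16 → 13² + 10² = 269
269 = (1,0,13)_16 → 1² + 0² + 13² = 170
170 = (10,10)_16 → 10² + 10² = 200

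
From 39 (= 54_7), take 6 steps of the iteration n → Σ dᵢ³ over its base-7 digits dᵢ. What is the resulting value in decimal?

39 = (5,4)_7 → 189
189 = (3,6,0)_7 → 243
243 = (4,6,5)_7 → 405
405 = (1,1,1,6)_7 → 219
219 = (4,3,2)_7 → 99
99 = (2,0,1)_7 → 9

9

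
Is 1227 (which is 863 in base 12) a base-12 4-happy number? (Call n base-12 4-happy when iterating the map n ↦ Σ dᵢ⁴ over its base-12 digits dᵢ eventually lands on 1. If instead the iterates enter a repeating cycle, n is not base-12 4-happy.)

1227 = (8,6,3)_12 → 8⁴ + 6⁴ + 3⁴ = 5473
5473 = (3,2,0,1)_12 → 3⁴ + 2⁴ + 0⁴ + 1⁴ = 98
98 = (8,2)_12 → 8⁴ + 2⁴ = 4112
4112 = (2,4,6,8)_12 → 2⁴ + 4⁴ + 6⁴ + 8⁴ = 5664
5664 = (3,3,4,0)_12 → 3⁴ + 3⁴ + 4⁴ + 0⁴ = 418
418 = (2,10,10)_12 → 2⁴ + 10⁴ + 10⁴ = 20016
20016 = (11,7,0,0)_12 → 11⁴ + 7⁴ + 0⁴ + 0⁴ = 17042
17042 = (9,10,4,2)_12 → 9⁴ + 10⁴ + 4⁴ + 2⁴ = 16833
16833 = (9,8,10,9)_12 → 9⁴ + 8⁴ + 10⁴ + 9⁴ = 27218
27218 = (1,3,9,0,2)_12 → 1⁴ + 3⁴ + 9⁴ + 0⁴ + 2⁴ = 6659
6659 = (3,10,2,11)_12 → 3⁴ + 10⁴ + 2⁴ + 11⁴ = 24738
24738 = (1,2,3,9,6)_12 → 1⁴ + 2⁴ + 3⁴ + 9⁴ + 6⁴ = 7955
7955 = (4,7,2,11)_12 → 4⁴ + 7⁴ + 2⁴ + 11⁴ = 17314
17314 = (10,0,2,10)_12 → 10⁴ + 0⁴ + 2⁴ + 10⁴ = 20016  — 20016 already seen; the sequence cycles without reaching 1.

not base-12 4-happy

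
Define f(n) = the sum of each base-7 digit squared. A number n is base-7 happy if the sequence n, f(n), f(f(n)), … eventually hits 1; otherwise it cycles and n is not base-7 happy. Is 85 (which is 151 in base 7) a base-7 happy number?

not base-7 happy

85 = (1,5,1)_7 → 27
27 = (3,6)_7 → 45
45 = (6,3)_7 → 45  — 45 already seen; the sequence cycles without reaching 1.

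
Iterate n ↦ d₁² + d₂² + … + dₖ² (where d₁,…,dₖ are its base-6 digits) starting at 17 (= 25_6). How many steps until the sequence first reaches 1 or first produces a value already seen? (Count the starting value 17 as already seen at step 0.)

8

17 = (2,5)_6 → 2² + 5² = 4 + 25 = 29
29 = (4,5)_6 → 4² + 5² = 16 + 25 = 41
41 = (1,0,5)_6 → 1² + 0² + 5² = 1 + 0 + 25 = 26
26 = (4,2)_6 → 4² + 2² = 16 + 4 = 20
20 = (3,2)_6 → 3² + 2² = 9 + 4 = 13
13 = (2,1)_6 → 2² + 1² = 4 + 1 = 5
5 = (5)_6 → 5² = 25
25 = (4,1)_6 → 4² + 1² = 16 + 1 = 17  — 17 repeats.
That took 8 steps.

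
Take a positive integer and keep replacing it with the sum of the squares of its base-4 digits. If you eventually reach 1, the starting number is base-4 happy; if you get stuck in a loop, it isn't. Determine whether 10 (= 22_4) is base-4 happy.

10 = (2,2)_4 → 2² + 2² = 8
8 = (2,0)_4 → 2² + 0² = 4
4 = (1,0)_4 → 1² + 0² = 1  — reached 1.

base-4 happy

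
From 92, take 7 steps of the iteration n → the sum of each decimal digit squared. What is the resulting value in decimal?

92 → 9² + 2² = 85
85 → 8² + 5² = 89
89 → 8² + 9² = 145
145 → 1² + 4² + 5² = 42
42 → 4² + 2² = 20
20 → 2² + 0² = 4
4 → 4² = 16

16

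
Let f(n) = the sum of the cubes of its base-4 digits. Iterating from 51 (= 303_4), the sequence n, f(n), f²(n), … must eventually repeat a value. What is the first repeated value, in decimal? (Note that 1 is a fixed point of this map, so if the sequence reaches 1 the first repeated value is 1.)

9

51 = (3,0,3)_4 → 3³ + 0³ + 3³ = 54
54 = (3,1,2)_4 → 3³ + 1³ + 2³ = 36
36 = (2,1,0)_4 → 2³ + 1³ + 0³ = 9
9 = (2,1)_4 → 2³ + 1³ = 9  — 9 already appeared earlier.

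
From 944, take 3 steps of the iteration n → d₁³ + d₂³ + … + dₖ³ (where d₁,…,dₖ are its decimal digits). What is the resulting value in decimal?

944 → 9³ + 4³ + 4³ = 729 + 64 + 64 = 857
857 → 8³ + 5³ + 7³ = 512 + 125 + 343 = 980
980 → 9³ + 8³ + 0³ = 729 + 512 + 0 = 1241

1241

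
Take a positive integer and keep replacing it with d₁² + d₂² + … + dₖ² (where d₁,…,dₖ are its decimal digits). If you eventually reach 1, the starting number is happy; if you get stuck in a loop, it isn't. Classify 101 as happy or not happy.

101 → 1² + 0² + 1² = 1 + 0 + 1 = 2
2 → 2² = 4
4 → 4² = 16
16 → 1² + 6² = 1 + 36 = 37
37 → 3² + 7² = 9 + 49 = 58
58 → 5² + 8² = 25 + 64 = 89
89 → 8² + 9² = 64 + 81 = 145
145 → 1² + 4² + 5² = 1 + 16 + 25 = 42
42 → 4² + 2² = 16 + 4 = 20
20 → 2² + 0² = 4 + 0 = 4  — 4 already seen; the sequence cycles without reaching 1.

not happy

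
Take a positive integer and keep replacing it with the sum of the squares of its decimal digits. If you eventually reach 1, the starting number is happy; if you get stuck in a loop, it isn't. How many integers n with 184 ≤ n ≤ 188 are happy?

184: 184 → 81 → 65 → 61 → 37 → 58 → 89 → 145 → 42 → 20 → 4 → 16 → 37  — not happy
185: 185 → 90 → 81 → 65 → 61 → 37 → 58 → 89 → 145 → 42 → 20 → 4 → 16 → 37  — not happy
186: 186 → 101 → 2 → 4 → 16 → 37 → 58 → 89 → 145 → 42 → 20 → 4  — not happy
187: 187 → 114 → 18 → 65 → 61 → 37 → 58 → 89 → 145 → 42 → 20 → 4 → 16 → 37  — not happy
188: 188 → 129 → 86 → 100 → 1  — happy
happy: 188

1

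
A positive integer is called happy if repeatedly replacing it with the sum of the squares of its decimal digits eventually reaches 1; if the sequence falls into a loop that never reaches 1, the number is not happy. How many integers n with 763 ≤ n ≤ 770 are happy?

763: 763 → 94 → 97 → 130 → 10 → 1  — happy
764: 764 → 101 → 2 → 4 → 16 → 37 → 58 → 89 → 145 → 42 → 20 → 4  — not happy
765: 765 → 110 → 2 → 4 → 16 → 37 → 58 → 89 → 145 → 42 → 20 → 4  — not happy
766: 766 → 121 → 6 → 36 → 45 → 41 → 17 → 50 → 25 → 29 → 85 → 89 → 145 → 42 → 20 → 4 → 16 → 37 → 58 → 89  — not happy
767: 767 → 134 → 26 → 40 → 16 → 37 → 58 → 89 → 145 → 42 → 20 → 4 → 16  — not happy
768: 768 → 149 → 98 → 145 → 42 → 20 → 4 → 16 → 37 → 58 → 89 → 145  — not happy
769: 769 → 166 → 73 → 58 → 89 → 145 → 42 → 20 → 4 → 16 → 37 → 58  — not happy
770: 770 → 98 → 145 → 42 → 20 → 4 → 16 → 37 → 58 → 89 → 145  — not happy
happy: 763

1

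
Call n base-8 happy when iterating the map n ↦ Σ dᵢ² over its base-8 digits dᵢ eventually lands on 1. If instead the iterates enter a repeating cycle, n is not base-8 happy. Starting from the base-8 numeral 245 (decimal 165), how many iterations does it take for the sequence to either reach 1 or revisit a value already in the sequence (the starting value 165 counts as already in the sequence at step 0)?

165 = (2,4,5)_8 → 2² + 4² + 5² = 4 + 16 + 25 = 45
45 = (5,5)_8 → 5² + 5² = 25 + 25 = 50
50 = (6,2)_8 → 6² + 2² = 36 + 4 = 40
40 = (5,0)_8 → 5² + 0² = 25 + 0 = 25
25 = (3,1)_8 → 3² + 1² = 9 + 1 = 10
10 = (1,2)_8 → 1² + 2² = 1 + 4 = 5
5 = (5)_8 → 5² = 25  — 25 repeats.
That took 7 steps.

7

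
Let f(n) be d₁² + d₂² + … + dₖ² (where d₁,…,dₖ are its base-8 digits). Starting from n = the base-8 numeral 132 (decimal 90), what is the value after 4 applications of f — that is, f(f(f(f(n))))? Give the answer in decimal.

90 = (1,3,2)_8 → 1² + 3² + 2² = 14
14 = (1,6)_8 → 1² + 6² = 37
37 = (4,5)_8 → 4² + 5² = 41
41 = (5,1)_8 → 5² + 1² = 26

26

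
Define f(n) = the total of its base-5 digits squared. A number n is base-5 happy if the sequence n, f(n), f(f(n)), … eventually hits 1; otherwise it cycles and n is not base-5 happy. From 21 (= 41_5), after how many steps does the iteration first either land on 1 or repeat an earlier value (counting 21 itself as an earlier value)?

3

21 = (4,1)_5 → 4² + 1² = 16 + 1 = 17
17 = (3,2)_5 → 3² + 2² = 9 + 4 = 13
13 = (2,3)_5 → 2² + 3² = 4 + 9 = 13  — 13 repeats.
That took 3 steps.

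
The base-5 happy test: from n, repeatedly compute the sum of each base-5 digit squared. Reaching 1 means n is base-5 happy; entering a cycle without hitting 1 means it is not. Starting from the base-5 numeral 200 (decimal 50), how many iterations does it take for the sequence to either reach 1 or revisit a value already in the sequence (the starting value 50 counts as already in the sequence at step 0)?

50 = (2,0,0)_5 → 2² + 0² + 0² = 4
4 = (4)_5 → 4² = 16
16 = (3,1)_5 → 3² + 1² = 10
10 = (2,0)_5 → 2² + 0² = 4  — 4 repeats.
That took 4 steps.

4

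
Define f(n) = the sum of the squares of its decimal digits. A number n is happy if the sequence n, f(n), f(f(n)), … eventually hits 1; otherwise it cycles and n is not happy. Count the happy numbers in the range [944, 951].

1

944: 944 → 113 → 11 → 2 → 4 → 16 → 37 → 58 → 89 → 145 → 42 → 20 → 4  (repeats 4)
945: 945 → 122 → 9 → 81 → 65 → 61 → 37 → 58 → 89 → 145 → 42 → 20 → 4 → 16 → 37  (repeats 37)
946: 946 → 133 → 19 → 82 → 68 → 100 → 1  (reaches 1)
947: 947 → 146 → 53 → 34 → 25 → 29 → 85 → 89 → 145 → 42 → 20 → 4 → 16 → 37 → 58 → 89  (repeats 89)
948: 948 → 161 → 38 → 73 → 58 → 89 → 145 → 42 → 20 → 4 → 16 → 37 → 58  (repeats 58)
949: 949 → 178 → 114 → 18 → 65 → 61 → 37 → 58 → 89 → 145 → 42 → 20 → 4 → 16 → 37  (repeats 37)
950: 950 → 106 → 37 → 58 → 89 → 145 → 42 → 20 → 4 → 16 → 37  (repeats 37)
951: 951 → 107 → 50 → 25 → 29 → 85 → 89 → 145 → 42 → 20 → 4 → 16 → 37 → 58 → 89  (repeats 89)
happy: 946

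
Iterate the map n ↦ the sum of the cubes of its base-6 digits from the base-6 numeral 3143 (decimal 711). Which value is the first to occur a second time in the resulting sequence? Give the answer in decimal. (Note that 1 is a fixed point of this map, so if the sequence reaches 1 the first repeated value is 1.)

711 = (3,1,4,3)_6 → 3³ + 1³ + 4³ + 3³ = 119
119 = (3,1,5)_6 → 3³ + 1³ + 5³ = 153
153 = (4,1,3)_6 → 4³ + 1³ + 3³ = 92
92 = (2,3,2)_6 → 2³ + 3³ + 2³ = 43
43 = (1,1,1)_6 → 1³ + 1³ + 1³ = 3
3 = (3)_6 → 3³ = 27
27 = (4,3)_6 → 4³ + 3³ = 91
91 = (2,3,1)_6 → 2³ + 3³ + 1³ = 36
36 = (1,0,0)_6 → 1³ + 0³ + 0³ = 1  — reached the fixed point 1.
1 → 1, so 1 is the first repeated value.

1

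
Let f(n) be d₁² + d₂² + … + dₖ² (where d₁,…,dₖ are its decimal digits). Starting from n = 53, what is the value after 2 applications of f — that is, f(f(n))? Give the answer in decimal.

53 → 34
34 → 25

25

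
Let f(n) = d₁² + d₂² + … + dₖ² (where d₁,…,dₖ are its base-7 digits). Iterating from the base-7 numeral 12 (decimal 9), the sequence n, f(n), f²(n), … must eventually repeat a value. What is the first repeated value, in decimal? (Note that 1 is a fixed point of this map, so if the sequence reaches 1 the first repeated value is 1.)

9 = (1,2)_7 → 1² + 2² = 1 + 4 = 5
5 = (5)_7 → 5² = 25
25 = (3,4)_7 → 3² + 4² = 9 + 16 = 25  — 25 already appeared earlier.

25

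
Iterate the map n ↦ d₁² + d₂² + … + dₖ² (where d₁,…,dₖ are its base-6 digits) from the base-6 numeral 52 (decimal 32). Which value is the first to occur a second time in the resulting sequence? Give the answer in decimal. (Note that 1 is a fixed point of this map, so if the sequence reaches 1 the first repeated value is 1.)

32 = (5,2)_6 → 5² + 2² = 29
29 = (4,5)_6 → 4² + 5² = 41
41 = (1,0,5)_6 → 1² + 0² + 5² = 26
26 = (4,2)_6 → 4² + 2² = 20
20 = (3,2)_6 → 3² + 2² = 13
13 = (2,1)_6 → 2² + 1² = 5
5 = (5)_6 → 5² = 25
25 = (4,1)_6 → 4² + 1² = 17
17 = (2,5)_6 → 2² + 5² = 29  — 29 already appeared earlier.

29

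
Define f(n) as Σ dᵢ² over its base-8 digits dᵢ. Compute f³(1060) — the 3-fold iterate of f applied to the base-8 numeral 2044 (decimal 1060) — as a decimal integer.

16

1060 = (2,0,4,4)_8 → 2² + 0² + 4² + 4² = 36
36 = (4,4)_8 → 4² + 4² = 32
32 = (4,0)_8 → 4² + 0² = 16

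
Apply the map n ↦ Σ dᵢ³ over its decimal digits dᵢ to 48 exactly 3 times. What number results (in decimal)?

792

48 → 4³ + 8³ = 576
576 → 5³ + 7³ + 6³ = 684
684 → 6³ + 8³ + 4³ = 792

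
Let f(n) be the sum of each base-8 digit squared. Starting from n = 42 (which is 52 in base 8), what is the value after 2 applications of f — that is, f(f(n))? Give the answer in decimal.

42 = (5,2)_8 → 29
29 = (3,5)_8 → 34

34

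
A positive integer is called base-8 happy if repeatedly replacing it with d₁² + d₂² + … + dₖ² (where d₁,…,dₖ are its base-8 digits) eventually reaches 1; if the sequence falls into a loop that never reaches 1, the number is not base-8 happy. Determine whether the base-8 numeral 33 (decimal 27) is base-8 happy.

base-8 happy

27 = (3,3)_8 → 3² + 3² = 18
18 = (2,2)_8 → 2² + 2² = 8
8 = (1,0)_8 → 1² + 0² = 1  — reached 1.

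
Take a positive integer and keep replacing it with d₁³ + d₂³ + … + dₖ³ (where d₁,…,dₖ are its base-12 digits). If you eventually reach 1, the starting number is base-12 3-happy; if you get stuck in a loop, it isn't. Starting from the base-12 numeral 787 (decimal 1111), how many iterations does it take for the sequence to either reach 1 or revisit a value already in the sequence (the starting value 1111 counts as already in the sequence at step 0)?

1111 = (7,8,7)_12 → 7³ + 8³ + 7³ = 343 + 512 + 343 = 1198
1198 = (8,3,10)_12 → 8³ + 3³ + 10³ = 512 + 27 + 1000 = 1539
1539 = (10,8,3)_12 → 10³ + 8³ + 3³ = 1000 + 512 + 27 = 1539  — 1539 repeats.
That took 3 steps.

3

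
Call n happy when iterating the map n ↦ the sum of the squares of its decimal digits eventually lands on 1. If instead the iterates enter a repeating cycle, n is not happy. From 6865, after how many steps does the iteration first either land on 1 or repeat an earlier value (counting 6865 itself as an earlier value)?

12

6865 → 6² + 8² + 6² + 5² = 161
161 → 1² + 6² + 1² = 38
38 → 3² + 8² = 73
73 → 7² + 3² = 58
58 → 5² + 8² = 89
89 → 8² + 9² = 145
145 → 1² + 4² + 5² = 42
42 → 4² + 2² = 20
20 → 2² + 0² = 4
4 → 4² = 16
16 → 1² + 6² = 37
37 → 3² + 7² = 58  — 58 repeats.
That took 12 steps.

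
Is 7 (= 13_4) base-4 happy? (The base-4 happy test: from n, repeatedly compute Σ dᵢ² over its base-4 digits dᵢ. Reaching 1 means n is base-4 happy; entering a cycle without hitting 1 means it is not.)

7 = (1,3)_4 → 1² + 3² = 1 + 9 = 10
10 = (2,2)_4 → 2² + 2² = 4 + 4 = 8
8 = (2,0)_4 → 2² + 0² = 4 + 0 = 4
4 = (1,0)_4 → 1² + 0² = 1 + 0 = 1  — reached 1.

base-4 happy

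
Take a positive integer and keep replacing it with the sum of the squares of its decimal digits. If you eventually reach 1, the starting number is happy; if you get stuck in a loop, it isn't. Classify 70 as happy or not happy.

70 → 49
49 → 97
97 → 130
130 → 10
10 → 1  — reached 1.

happy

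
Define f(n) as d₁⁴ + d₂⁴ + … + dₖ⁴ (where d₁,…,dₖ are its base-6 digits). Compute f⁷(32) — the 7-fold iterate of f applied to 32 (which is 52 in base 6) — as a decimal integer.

3

32 = (5,2)_6 → 5⁴ + 2⁴ = 625 + 16 = 641
641 = (2,5,4,5)_6 → 2⁴ + 5⁴ + 4⁴ + 5⁴ = 16 + 625 + 256 + 625 = 1522
1522 = (1,1,0,1,4)_6 → 1⁴ + 1⁴ + 0⁴ + 1⁴ + 4⁴ = 1 + 1 + 0 + 1 + 256 = 259
259 = (1,1,1,1)_6 → 1⁴ + 1⁴ + 1⁴ + 1⁴ = 1 + 1 + 1 + 1 = 4
4 = (4)_6 → 4⁴ = 256
256 = (1,1,0,4)_6 → 1⁴ + 1⁴ + 0⁴ + 4⁴ = 1 + 1 + 0 + 256 = 258
258 = (1,1,1,0)_6 → 1⁴ + 1⁴ + 1⁴ + 0⁴ = 1 + 1 + 1 + 0 = 3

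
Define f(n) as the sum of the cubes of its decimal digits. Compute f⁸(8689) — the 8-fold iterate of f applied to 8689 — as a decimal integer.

8689 → 8³ + 6³ + 8³ + 9³ = 1969
1969 → 1³ + 9³ + 6³ + 9³ = 1675
1675 → 1³ + 6³ + 7³ + 5³ = 685
685 → 6³ + 8³ + 5³ = 853
853 → 8³ + 5³ + 3³ = 664
664 → 6³ + 6³ + 4³ = 496
496 → 4³ + 9³ + 6³ = 1009
1009 → 1³ + 0³ + 0³ + 9³ = 730

730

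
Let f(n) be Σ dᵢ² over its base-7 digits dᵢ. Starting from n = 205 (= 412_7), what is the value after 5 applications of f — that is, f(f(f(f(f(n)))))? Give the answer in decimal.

205 = (4,1,2)_7 → 4² + 1² + 2² = 21
21 = (3,0)_7 → 3² + 0² = 9
9 = (1,2)_7 → 1² + 2² = 5
5 = (5)_7 → 5² = 25
25 = (3,4)_7 → 3² + 4² = 25

25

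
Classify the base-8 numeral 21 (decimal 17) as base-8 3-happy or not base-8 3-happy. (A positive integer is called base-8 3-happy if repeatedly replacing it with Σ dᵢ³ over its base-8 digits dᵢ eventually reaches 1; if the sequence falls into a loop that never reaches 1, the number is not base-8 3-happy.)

base-8 3-happy

17 = (2,1)_8 → 9
9 = (1,1)_8 → 2
2 = (2)_8 → 8
8 = (1,0)_8 → 1  — reached 1.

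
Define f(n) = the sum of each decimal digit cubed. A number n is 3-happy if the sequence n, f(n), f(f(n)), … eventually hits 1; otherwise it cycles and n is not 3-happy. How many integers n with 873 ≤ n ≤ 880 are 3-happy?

1

873: 873 → 882 → 1032 → 36 → 243 → 99 → 1458 → 702 → 351 → 153 → 153  — not 3-happy
874: 874 → 919 → 1459 → 919  — not 3-happy
875: 875 → 980 → 1241 → 74 → 407 → 407  — not 3-happy
876: 876 → 1071 → 345 → 216 → 225 → 141 → 66 → 432 → 99 → 1458 → 702 → 351 → 153 → 153  — not 3-happy
877: 877 → 1198 → 1243 → 100 → 1  — 3-happy
878: 878 → 1367 → 587 → 980 → 1241 → 74 → 407 → 407  — not 3-happy
879: 879 → 1584 → 702 → 351 → 153 → 153  — not 3-happy
880: 880 → 1024 → 73 → 370 → 370  — not 3-happy
3-happy: 877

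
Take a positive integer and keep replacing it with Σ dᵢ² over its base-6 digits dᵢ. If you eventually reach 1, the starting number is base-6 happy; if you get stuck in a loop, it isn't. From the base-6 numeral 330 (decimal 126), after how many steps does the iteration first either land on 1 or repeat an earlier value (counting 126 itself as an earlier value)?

12

126 = (3,3,0)_6 → 3² + 3² + 0² = 9 + 9 + 0 = 18
18 = (3,0)_6 → 3² + 0² = 9 + 0 = 9
9 = (1,3)_6 → 1² + 3² = 1 + 9 = 10
10 = (1,4)_6 → 1² + 4² = 1 + 16 = 17
17 = (2,5)_6 → 2² + 5² = 4 + 25 = 29
29 = (4,5)_6 → 4² + 5² = 16 + 25 = 41
41 = (1,0,5)_6 → 1² + 0² + 5² = 1 + 0 + 25 = 26
26 = (4,2)_6 → 4² + 2² = 16 + 4 = 20
20 = (3,2)_6 → 3² + 2² = 9 + 4 = 13
13 = (2,1)_6 → 2² + 1² = 4 + 1 = 5
5 = (5)_6 → 5² = 25
25 = (4,1)_6 → 4² + 1² = 16 + 1 = 17  — 17 repeats.
That took 12 steps.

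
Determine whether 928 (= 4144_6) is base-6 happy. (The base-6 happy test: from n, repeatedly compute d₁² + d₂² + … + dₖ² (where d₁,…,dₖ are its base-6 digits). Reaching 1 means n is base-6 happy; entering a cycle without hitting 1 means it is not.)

base-6 happy

928 = (4,1,4,4)_6 → 4² + 1² + 4² + 4² = 16 + 1 + 16 + 16 = 49
49 = (1,2,1)_6 → 1² + 2² + 1² = 1 + 4 + 1 = 6
6 = (1,0)_6 → 1² + 0² = 1 + 0 = 1  — reached 1.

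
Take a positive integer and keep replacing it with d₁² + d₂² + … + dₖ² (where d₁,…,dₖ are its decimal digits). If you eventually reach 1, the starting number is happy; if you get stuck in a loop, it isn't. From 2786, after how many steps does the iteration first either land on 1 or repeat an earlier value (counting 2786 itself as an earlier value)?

2786 → 2² + 7² + 8² + 6² = 4 + 49 + 64 + 36 = 153
153 → 1² + 5² + 3² = 1 + 25 + 9 = 35
35 → 3² + 5² = 9 + 25 = 34
34 → 3² + 4² = 9 + 16 = 25
25 → 2² + 5² = 4 + 25 = 29
29 → 2² + 9² = 4 + 81 = 85
85 → 8² + 5² = 64 + 25 = 89
89 → 8² + 9² = 64 + 81 = 145
145 → 1² + 4² + 5² = 1 + 16 + 25 = 42
42 → 4² + 2² = 16 + 4 = 20
20 → 2² + 0² = 4 + 0 = 4
4 → 4² = 16
16 → 1² + 6² = 1 + 36 = 37
37 → 3² + 7² = 9 + 49 = 58
58 → 5² + 8² = 25 + 64 = 89  — 89 repeats.
That took 15 steps.

15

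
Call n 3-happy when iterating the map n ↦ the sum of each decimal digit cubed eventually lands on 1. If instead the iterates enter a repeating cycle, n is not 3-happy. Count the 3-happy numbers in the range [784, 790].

1

784: 784 → 919 → 1459 → 919  — not 3-happy
785: 785 → 980 → 1241 → 74 → 407 → 407  — not 3-happy
786: 786 → 1071 → 345 → 216 → 225 → 141 → 66 → 432 → 99 → 1458 → 702 → 351 → 153 → 153  — not 3-happy
787: 787 → 1198 → 1243 → 100 → 1  — 3-happy
788: 788 → 1367 → 587 → 980 → 1241 → 74 → 407 → 407  — not 3-happy
789: 789 → 1584 → 702 → 351 → 153 → 153  — not 3-happy
790: 790 → 1072 → 352 → 160 → 217 → 352  — not 3-happy
3-happy: 787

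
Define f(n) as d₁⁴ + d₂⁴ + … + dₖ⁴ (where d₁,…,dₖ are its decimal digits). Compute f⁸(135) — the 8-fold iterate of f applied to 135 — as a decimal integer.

6725

135 → 1⁴ + 3⁴ + 5⁴ = 707
707 → 7⁴ + 0⁴ + 7⁴ = 4802
4802 → 4⁴ + 8⁴ + 0⁴ + 2⁴ = 4368
4368 → 4⁴ + 3⁴ + 6⁴ + 8⁴ = 5729
5729 → 5⁴ + 7⁴ + 2⁴ + 9⁴ = 9603
9603 → 9⁴ + 6⁴ + 0⁴ + 3⁴ = 7938
7938 → 7⁴ + 9⁴ + 3⁴ + 8⁴ = 13139
13139 → 1⁴ + 3⁴ + 1⁴ + 3⁴ + 9⁴ = 6725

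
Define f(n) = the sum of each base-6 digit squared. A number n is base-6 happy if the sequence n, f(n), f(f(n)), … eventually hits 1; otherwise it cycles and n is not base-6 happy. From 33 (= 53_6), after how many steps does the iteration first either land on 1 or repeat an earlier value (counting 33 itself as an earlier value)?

33 = (5,3)_6 → 5² + 3² = 34
34 = (5,4)_6 → 5² + 4² = 41
41 = (1,0,5)_6 → 1² + 0² + 5² = 26
26 = (4,2)_6 → 4² + 2² = 20
20 = (3,2)_6 → 3² + 2² = 13
13 = (2,1)_6 → 2² + 1² = 5
5 = (5)_6 → 5² = 25
25 = (4,1)_6 → 4² + 1² = 17
17 = (2,5)_6 → 2² + 5² = 29
29 = (4,5)_6 → 4² + 5² = 41  — 41 repeats.
That took 10 steps.

10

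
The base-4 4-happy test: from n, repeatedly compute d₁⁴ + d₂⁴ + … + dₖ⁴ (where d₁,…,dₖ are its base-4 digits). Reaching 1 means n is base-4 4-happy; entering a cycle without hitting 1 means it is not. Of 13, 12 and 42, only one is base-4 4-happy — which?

13

13: 13 → 82 → 18 → 17 → 2 → 16 → 1  — reaches 1 (base-4 4-happy)
12: 12 → 81 → 3 → 81  — repeats 81 (not base-4 4-happy)
42: 42 → 48 → 81 → 3 → 81  — repeats 81 (not base-4 4-happy)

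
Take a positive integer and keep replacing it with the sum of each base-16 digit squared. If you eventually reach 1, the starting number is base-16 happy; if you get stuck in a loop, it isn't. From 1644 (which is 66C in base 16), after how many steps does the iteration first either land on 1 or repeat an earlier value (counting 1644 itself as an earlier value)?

1644 = (6,6,12)_16 → 6² + 6² + 12² = 36 + 36 + 144 = 216
216 = (13,8)_16 → 13² + 8² = 169 + 64 = 233
233 = (14,9)_16 → 14² + 9² = 196 + 81 = 277
277 = (1,1,5)_16 → 1² + 1² + 5² = 1 + 1 + 25 = 27
27 = (1,11)_16 → 1² + 11² = 1 + 121 = 122
122 = (7,10)_16 → 7² + 10² = 49 + 100 = 149
149 = (9,5)_16 → 9² + 5² = 81 + 25 = 106
106 = (6,10)_16 → 6² + 10² = 36 + 100 = 136
136 = (8,8)_16 → 8² + 8² = 64 + 64 = 128
128 = (8,0)_16 → 8² + 0² = 64 + 0 = 64
64 = (4,0)_16 → 4² + 0² = 16 + 0 = 16
16 = (1,0)_16 → 1² + 0² = 1 + 0 = 1  — reached 1.
That took 12 steps.

12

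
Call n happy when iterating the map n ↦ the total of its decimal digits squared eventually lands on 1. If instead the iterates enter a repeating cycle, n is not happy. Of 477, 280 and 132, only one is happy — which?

477: 477 → 114 → 18 → 65 → 61 → 37 → 58 → 89 → 145 → 42 → 20 → 4 → 16 → 37  — repeats 37 (not happy)
280: 280 → 68 → 100 → 1  — reaches 1 (happy)
132: 132 → 14 → 17 → 50 → 25 → 29 → 85 → 89 → 145 → 42 → 20 → 4 → 16 → 37 → 58 → 89  — repeats 89 (not happy)

280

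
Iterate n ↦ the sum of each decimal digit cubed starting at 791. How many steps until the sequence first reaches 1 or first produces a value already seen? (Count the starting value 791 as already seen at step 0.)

791 → 7³ + 9³ + 1³ = 1073
1073 → 1³ + 0³ + 7³ + 3³ = 371
371 → 3³ + 7³ + 1³ = 371  — 371 repeats.
That took 3 steps.

3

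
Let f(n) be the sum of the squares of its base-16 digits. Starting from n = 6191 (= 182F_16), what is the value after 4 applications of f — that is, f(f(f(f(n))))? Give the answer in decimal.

6191 = (1,8,2,15)_16 → 1² + 8² + 2² + 15² = 294
294 = (1,2,6)_16 → 1² + 2² + 6² = 41
41 = (2,9)_16 → 2² + 9² = 85
85 = (5,5)_16 → 5² + 5² = 50

50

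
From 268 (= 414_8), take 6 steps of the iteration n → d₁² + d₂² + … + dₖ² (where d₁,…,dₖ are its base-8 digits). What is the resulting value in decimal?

5

268 = (4,1,4)_8 → 4² + 1² + 4² = 16 + 1 + 16 = 33
33 = (4,1)_8 → 4² + 1² = 16 + 1 = 17
17 = (2,1)_8 → 2² + 1² = 4 + 1 = 5
5 = (5)_8 → 5² = 25
25 = (3,1)_8 → 3² + 1² = 9 + 1 = 10
10 = (1,2)_8 → 1² + 2² = 1 + 4 = 5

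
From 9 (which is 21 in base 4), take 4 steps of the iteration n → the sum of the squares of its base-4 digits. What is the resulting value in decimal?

1

9 = (2,1)_4 → 2² + 1² = 5
5 = (1,1)_4 → 1² + 1² = 2
2 = (2)_4 → 2² = 4
4 = (1,0)_4 → 1² + 0² = 1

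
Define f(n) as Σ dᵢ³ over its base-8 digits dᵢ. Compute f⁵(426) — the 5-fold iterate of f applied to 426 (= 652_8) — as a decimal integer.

35

426 = (6,5,2)_8 → 6³ + 5³ + 2³ = 349
349 = (5,3,5)_8 → 5³ + 3³ + 5³ = 277
277 = (4,2,5)_8 → 4³ + 2³ + 5³ = 197
197 = (3,0,5)_8 → 3³ + 0³ + 5³ = 152
152 = (2,3,0)_8 → 2³ + 3³ + 0³ = 35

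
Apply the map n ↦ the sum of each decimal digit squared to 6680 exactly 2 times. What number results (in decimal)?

6680 → 136
136 → 46

46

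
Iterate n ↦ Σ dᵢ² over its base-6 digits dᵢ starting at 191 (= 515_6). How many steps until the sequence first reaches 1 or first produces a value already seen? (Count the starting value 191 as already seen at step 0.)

191 = (5,1,5)_6 → 5² + 1² + 5² = 51
51 = (1,2,3)_6 → 1² + 2² + 3² = 14
14 = (2,2)_6 → 2² + 2² = 8
8 = (1,2)_6 → 1² + 2² = 5
5 = (5)_6 → 5² = 25
25 = (4,1)_6 → 4² + 1² = 17
17 = (2,5)_6 → 2² + 5² = 29
29 = (4,5)_6 → 4² + 5² = 41
41 = (1,0,5)_6 → 1² + 0² + 5² = 26
26 = (4,2)_6 → 4² + 2² = 20
20 = (3,2)_6 → 3² + 2² = 13
13 = (2,1)_6 → 2² + 1² = 5  — 5 repeats.
That took 12 steps.

12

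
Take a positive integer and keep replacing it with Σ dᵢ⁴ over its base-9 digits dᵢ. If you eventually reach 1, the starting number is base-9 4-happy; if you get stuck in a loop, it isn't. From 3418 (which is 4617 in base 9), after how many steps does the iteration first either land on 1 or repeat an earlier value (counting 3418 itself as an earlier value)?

3418 = (4,6,1,7)_9 → 3954
3954 = (5,3,7,3)_9 → 3188
3188 = (4,3,3,2)_9 → 434
434 = (5,3,2)_9 → 722
722 = (8,8,2)_9 → 8208
8208 = (1,2,2,3,0)_9 → 114
114 = (1,3,6)_9 → 1378
1378 = (1,8,0,1)_9 → 4098
4098 = (5,5,5,3)_9 → 1956
1956 = (2,6,1,3)_9 → 1394
1394 = (1,8,1,8)_9 → 8194
8194 = (1,2,2,1,4)_9 → 290
290 = (3,5,2)_9 → 722  — 722 repeats.
That took 13 steps.

13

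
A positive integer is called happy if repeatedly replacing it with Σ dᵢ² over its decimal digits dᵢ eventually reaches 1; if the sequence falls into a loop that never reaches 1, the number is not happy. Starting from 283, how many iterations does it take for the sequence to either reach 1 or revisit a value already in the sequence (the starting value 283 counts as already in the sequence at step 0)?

283 → 77
77 → 98
98 → 145
145 → 42
42 → 20
20 → 4
4 → 16
16 → 37
37 → 58
58 → 89
89 → 145  — 145 repeats.
That took 11 steps.

11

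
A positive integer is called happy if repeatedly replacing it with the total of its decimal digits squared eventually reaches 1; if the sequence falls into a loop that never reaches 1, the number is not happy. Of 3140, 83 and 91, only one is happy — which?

3140: 3140 → 26 → 40 → 16 → 37 → 58 → 89 → 145 → 42 → 20 → 4 → 16  — repeats 16 (not happy)
83: 83 → 73 → 58 → 89 → 145 → 42 → 20 → 4 → 16 → 37 → 58  — repeats 58 (not happy)
91: 91 → 82 → 68 → 100 → 1  — reaches 1 (happy)

91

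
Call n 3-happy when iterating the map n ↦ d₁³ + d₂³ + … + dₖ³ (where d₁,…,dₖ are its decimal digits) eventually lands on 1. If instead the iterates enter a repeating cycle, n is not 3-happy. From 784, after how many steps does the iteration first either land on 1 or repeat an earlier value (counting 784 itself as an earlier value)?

784 → 7³ + 8³ + 4³ = 919
919 → 9³ + 1³ + 9³ = 1459
1459 → 1³ + 4³ + 5³ + 9³ = 919  — 919 repeats.
That took 3 steps.

3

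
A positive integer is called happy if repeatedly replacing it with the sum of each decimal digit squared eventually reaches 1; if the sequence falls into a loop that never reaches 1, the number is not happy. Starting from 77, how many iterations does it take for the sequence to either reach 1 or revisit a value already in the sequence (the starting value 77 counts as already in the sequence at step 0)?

10

77 → 7² + 7² = 98
98 → 9² + 8² = 145
145 → 1² + 4² + 5² = 42
42 → 4² + 2² = 20
20 → 2² + 0² = 4
4 → 4² = 16
16 → 1² + 6² = 37
37 → 3² + 7² = 58
58 → 5² + 8² = 89
89 → 8² + 9² = 145  — 145 repeats.
That took 10 steps.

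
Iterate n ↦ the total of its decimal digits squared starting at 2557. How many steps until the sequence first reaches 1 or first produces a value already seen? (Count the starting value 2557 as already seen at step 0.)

2557 → 2² + 5² + 5² + 7² = 103
103 → 1² + 0² + 3² = 10
10 → 1² + 0² = 1  — reached 1.
That took 3 steps.

3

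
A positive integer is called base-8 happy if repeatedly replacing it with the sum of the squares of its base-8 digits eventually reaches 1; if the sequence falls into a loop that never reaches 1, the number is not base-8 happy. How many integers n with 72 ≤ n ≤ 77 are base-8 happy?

72: 72 → 2 → 4 → 16 → 4  — not base-8 happy
73: 73 → 3 → 9 → 2 → 4 → 16 → 4  — not base-8 happy
74: 74 → 6 → 36 → 32 → 16 → 4 → 16  — not base-8 happy
75: 75 → 11 → 10 → 5 → 25 → 10  — not base-8 happy
76: 76 → 18 → 8 → 1  — base-8 happy
77: 77 → 27 → 18 → 8 → 1  — base-8 happy
base-8 happy: 76, 77

2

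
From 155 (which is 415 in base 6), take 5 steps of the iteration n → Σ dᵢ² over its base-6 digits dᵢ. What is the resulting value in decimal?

155 = (4,1,5)_6 → 4² + 1² + 5² = 42
42 = (1,1,0)_6 → 1² + 1² + 0² = 2
2 = (2)_6 → 2² = 4
4 = (4)_6 → 4² = 16
16 = (2,4)_6 → 2² + 4² = 20

20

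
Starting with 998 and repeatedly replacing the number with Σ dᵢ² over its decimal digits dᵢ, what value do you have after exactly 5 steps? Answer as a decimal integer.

10

998 → 226
226 → 44
44 → 32
32 → 13
13 → 10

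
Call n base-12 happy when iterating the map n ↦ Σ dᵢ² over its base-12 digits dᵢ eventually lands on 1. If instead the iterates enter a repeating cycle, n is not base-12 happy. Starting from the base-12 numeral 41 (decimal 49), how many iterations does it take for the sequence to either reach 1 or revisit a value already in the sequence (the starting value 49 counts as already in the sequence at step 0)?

12

49 = (4,1)_12 → 4² + 1² = 16 + 1 = 17
17 = (1,5)_12 → 1² + 5² = 1 + 25 = 26
26 = (2,2)_12 → 2² + 2² = 4 + 4 = 8
8 = (8)_12 → 8² = 64
64 = (5,4)_12 → 5² + 4² = 25 + 16 = 41
41 = (3,5)_12 → 3² + 5² = 9 + 25 = 34
34 = (2,10)_12 → 2² + 10² = 4 + 100 = 104
104 = (8,8)_12 → 8² + 8² = 64 + 64 = 128
128 = (10,8)_12 → 10² + 8² = 100 + 64 = 164
164 = (1,1,8)_12 → 1² + 1² + 8² = 1 + 1 + 64 = 66
66 = (5,6)_12 → 5² + 6² = 25 + 36 = 61
61 = (5,1)_12 → 5² + 1² = 25 + 1 = 26  — 26 repeats.
That took 12 steps.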